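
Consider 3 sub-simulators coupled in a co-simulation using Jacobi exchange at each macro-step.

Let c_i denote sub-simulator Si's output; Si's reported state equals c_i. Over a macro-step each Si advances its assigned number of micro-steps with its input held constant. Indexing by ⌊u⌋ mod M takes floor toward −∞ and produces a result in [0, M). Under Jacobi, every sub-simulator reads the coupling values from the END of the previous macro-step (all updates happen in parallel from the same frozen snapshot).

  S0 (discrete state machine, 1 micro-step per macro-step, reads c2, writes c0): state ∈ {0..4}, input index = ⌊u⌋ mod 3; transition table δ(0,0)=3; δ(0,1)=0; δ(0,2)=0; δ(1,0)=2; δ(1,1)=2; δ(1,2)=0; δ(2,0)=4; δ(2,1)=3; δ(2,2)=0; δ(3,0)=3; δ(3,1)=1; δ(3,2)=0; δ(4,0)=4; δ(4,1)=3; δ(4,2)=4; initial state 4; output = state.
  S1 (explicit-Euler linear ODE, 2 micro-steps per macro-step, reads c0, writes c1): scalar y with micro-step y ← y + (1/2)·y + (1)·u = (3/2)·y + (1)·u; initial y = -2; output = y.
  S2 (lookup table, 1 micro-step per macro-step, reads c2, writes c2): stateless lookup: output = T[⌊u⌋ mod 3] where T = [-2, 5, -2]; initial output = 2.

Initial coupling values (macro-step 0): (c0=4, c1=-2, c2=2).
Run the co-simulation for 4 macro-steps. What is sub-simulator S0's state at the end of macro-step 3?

macro 1: S0 reads c2=2 → after 1×micro: 4; S1 reads c0=4 → after 2×micro: 11/2; S2 reads c2=2 → after 1×micro: -2 ⇒ (c0=4, c1=11/2, c2=-2)
macro 2: S0 reads c2=-2 → after 1×micro: 3; S1 reads c0=4 → after 2×micro: 179/8; S2 reads c2=-2 → after 1×micro: 5 ⇒ (c0=3, c1=179/8, c2=5)
macro 3: S0 reads c2=5 → after 1×micro: 0; S1 reads c0=3 → after 2×micro: 1851/32; S2 reads c2=5 → after 1×micro: -2 ⇒ (c0=0, c1=1851/32, c2=-2)
macro 4: S0 reads c2=-2 → after 1×micro: 0; S1 reads c0=0 → after 2×micro: 16659/128; S2 reads c2=-2 → after 1×micro: 5 ⇒ (c0=0, c1=16659/128, c2=5)

S0 state at macro-step 3 = 0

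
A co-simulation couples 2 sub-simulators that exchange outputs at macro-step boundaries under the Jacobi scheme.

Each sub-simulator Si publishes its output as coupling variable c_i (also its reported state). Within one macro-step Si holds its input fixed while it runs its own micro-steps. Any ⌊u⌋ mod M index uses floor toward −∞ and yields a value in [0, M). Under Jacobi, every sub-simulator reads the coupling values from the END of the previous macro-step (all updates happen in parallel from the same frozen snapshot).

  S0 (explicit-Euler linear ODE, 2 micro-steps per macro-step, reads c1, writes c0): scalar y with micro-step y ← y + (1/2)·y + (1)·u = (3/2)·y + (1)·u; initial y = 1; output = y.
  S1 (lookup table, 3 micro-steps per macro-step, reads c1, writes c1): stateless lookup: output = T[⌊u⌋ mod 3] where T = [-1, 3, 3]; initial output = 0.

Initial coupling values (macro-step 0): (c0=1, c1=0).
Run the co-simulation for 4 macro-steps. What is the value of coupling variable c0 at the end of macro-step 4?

macro 1: S0 reads c1=0 → after 2×micro: 9/4; S1 reads c1=0 → after 3×micro: -1 ⇒ (c0=9/4, c1=-1)
macro 2: S0 reads c1=-1 → after 2×micro: 41/16; S1 reads c1=-1 → after 3×micro: 3 ⇒ (c0=41/16, c1=3)
macro 3: S0 reads c1=3 → after 2×micro: 849/64; S1 reads c1=3 → after 3×micro: -1 ⇒ (c0=849/64, c1=-1)
macro 4: S0 reads c1=-1 → after 2×micro: 7001/256; S1 reads c1=-1 → after 3×micro: 3 ⇒ (c0=7001/256, c1=3)

c0 at macro-step 4 = 7001/256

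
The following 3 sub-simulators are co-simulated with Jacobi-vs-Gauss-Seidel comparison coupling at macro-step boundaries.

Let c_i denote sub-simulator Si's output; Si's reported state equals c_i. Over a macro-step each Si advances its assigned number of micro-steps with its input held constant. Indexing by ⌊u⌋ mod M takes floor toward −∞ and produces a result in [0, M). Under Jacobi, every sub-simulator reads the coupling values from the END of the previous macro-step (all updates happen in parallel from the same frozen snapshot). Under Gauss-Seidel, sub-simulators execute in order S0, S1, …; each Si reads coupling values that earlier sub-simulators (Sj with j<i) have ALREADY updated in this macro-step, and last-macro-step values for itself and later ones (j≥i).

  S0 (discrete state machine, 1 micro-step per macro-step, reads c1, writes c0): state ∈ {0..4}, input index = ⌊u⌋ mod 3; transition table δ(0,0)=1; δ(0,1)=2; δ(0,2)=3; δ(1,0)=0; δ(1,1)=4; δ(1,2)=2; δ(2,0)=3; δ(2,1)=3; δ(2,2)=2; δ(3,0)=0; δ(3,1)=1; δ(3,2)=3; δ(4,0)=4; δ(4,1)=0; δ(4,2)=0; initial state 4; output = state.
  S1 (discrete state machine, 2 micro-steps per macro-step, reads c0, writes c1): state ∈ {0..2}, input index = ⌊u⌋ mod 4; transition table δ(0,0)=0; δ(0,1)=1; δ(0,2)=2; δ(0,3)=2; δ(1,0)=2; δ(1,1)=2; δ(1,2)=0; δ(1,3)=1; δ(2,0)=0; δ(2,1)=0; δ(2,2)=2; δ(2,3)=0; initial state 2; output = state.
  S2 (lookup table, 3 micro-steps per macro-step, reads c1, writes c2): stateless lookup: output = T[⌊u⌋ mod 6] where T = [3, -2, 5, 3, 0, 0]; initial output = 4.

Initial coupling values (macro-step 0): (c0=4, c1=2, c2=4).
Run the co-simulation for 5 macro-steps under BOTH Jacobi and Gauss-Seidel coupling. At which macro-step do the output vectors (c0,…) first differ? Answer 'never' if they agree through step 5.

[Jacobi] macro 1: S0 reads c1=2 → after 1×micro: 0; S1 reads c0=4 → after 2×micro: 0; S2 reads c1=2 → after 3×micro: 5 ⇒ (c0=0, c1=0, c2=5)
[Jacobi] macro 2: S0 reads c1=0 → after 1×micro: 1; S1 reads c0=0 → after 2×micro: 0; S2 reads c1=0 → after 3×micro: 3 ⇒ (c0=1, c1=0, c2=3)
[Jacobi] macro 3: S0 reads c1=0 → after 1×micro: 0; S1 reads c0=1 → after 2×micro: 2; S2 reads c1=0 → after 3×micro: 3 ⇒ (c0=0, c1=2, c2=3)
[Jacobi] macro 4: S0 reads c1=2 → after 1×micro: 3; S1 reads c0=0 → after 2×micro: 0; S2 reads c1=2 → after 3×micro: 5 ⇒ (c0=3, c1=0, c2=5)
[Jacobi] macro 5: S0 reads c1=0 → after 1×micro: 0; S1 reads c0=3 → after 2×micro: 0; S2 reads c1=0 → after 3×micro: 3 ⇒ (c0=0, c1=0, c2=3)
[Gauss-Seidel] macro 1: S0 reads c1=2 → after 1×micro: 0; S1 reads c0=0 → after 2×micro: 0; S2 reads c1=0 → after 3×micro: 3 ⇒ (c0=0, c1=0, c2=3)
[Gauss-Seidel] macro 2: S0 reads c1=0 → after 1×micro: 1; S1 reads c0=1 → after 2×micro: 2; S2 reads c1=2 → after 3×micro: 5 ⇒ (c0=1, c1=2, c2=5)
[Gauss-Seidel] macro 3: S0 reads c1=2 → after 1×micro: 2; S1 reads c0=2 → after 2×micro: 2; S2 reads c1=2 → after 3×micro: 5 ⇒ (c0=2, c1=2, c2=5)
[Gauss-Seidel] macro 4: S0 reads c1=2 → after 1×micro: 2; S1 reads c0=2 → after 2×micro: 2; S2 reads c1=2 → after 3×micro: 5 ⇒ (c0=2, c1=2, c2=5)
[Gauss-Seidel] macro 5: S0 reads c1=2 → after 1×micro: 2; S1 reads c0=2 → after 2×micro: 2; S2 reads c1=2 → after 3×micro: 5 ⇒ (c0=2, c1=2, c2=5)

first divergence at macro-step: 1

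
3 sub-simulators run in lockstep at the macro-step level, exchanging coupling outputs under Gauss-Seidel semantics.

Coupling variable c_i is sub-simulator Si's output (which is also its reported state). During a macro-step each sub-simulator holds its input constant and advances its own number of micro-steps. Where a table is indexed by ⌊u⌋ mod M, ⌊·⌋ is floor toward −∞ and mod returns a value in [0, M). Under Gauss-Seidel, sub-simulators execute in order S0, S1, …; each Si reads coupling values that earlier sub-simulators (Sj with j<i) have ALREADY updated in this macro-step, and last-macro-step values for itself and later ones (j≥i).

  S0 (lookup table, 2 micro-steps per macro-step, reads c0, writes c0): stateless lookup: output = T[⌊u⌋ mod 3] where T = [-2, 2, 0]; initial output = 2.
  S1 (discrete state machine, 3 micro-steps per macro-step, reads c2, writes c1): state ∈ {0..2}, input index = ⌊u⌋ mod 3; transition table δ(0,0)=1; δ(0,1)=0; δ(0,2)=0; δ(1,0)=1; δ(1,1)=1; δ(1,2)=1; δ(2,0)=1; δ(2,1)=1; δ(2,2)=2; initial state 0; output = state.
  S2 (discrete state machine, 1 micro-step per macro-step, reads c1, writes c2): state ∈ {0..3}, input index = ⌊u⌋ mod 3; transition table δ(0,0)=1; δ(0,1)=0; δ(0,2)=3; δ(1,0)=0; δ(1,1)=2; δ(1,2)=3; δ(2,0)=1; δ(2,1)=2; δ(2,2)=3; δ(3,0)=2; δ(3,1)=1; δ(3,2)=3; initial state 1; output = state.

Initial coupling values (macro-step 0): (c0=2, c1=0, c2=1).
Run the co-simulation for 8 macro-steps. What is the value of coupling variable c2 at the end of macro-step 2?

c2 at macro-step 2 = 0

macro 1: S0 reads c0=2 → after 2×micro: 0; S1 reads c2=1 → after 3×micro: 0; S2 reads c1=0 → after 1×micro: 0 ⇒ (c0=0, c1=0, c2=0)
macro 2: S0 reads c0=0 → after 2×micro: -2; S1 reads c2=0 → after 3×micro: 1; S2 reads c1=1 → after 1×micro: 0 ⇒ (c0=-2, c1=1, c2=0)
macro 3: S0 reads c0=-2 → after 2×micro: 2; S1 reads c2=0 → after 3×micro: 1; S2 reads c1=1 → after 1×micro: 0 ⇒ (c0=2, c1=1, c2=0)
macro 4: S0 reads c0=2 → after 2×micro: 0; S1 reads c2=0 → after 3×micro: 1; S2 reads c1=1 → after 1×micro: 0 ⇒ (c0=0, c1=1, c2=0)
macro 5: S0 reads c0=0 → after 2×micro: -2; S1 reads c2=0 → after 3×micro: 1; S2 reads c1=1 → after 1×micro: 0 ⇒ (c0=-2, c1=1, c2=0)
macro 6: S0 reads c0=-2 → after 2×micro: 2; S1 reads c2=0 → after 3×micro: 1; S2 reads c1=1 → after 1×micro: 0 ⇒ (c0=2, c1=1, c2=0)
macro 7: S0 reads c0=2 → after 2×micro: 0; S1 reads c2=0 → after 3×micro: 1; S2 reads c1=1 → after 1×micro: 0 ⇒ (c0=0, c1=1, c2=0)
macro 8: S0 reads c0=0 → after 2×micro: -2; S1 reads c2=0 → after 3×micro: 1; S2 reads c1=1 → after 1×micro: 0 ⇒ (c0=-2, c1=1, c2=0)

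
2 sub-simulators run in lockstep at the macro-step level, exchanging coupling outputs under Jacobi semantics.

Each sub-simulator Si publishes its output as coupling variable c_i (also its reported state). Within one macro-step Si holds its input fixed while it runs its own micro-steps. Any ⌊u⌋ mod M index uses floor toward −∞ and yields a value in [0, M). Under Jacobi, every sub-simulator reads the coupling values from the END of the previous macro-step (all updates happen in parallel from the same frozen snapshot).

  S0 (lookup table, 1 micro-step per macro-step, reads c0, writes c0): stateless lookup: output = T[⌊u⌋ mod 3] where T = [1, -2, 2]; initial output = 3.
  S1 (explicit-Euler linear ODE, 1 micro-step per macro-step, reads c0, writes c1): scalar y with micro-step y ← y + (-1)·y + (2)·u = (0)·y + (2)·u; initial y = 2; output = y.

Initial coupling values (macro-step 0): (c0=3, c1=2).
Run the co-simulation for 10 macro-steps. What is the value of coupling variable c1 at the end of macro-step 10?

macro 1: S0 reads c0=3 → after 1×micro: 1; S1 reads c0=3 → after 1×micro: 6 ⇒ (c0=1, c1=6)
macro 2: S0 reads c0=1 → after 1×micro: -2; S1 reads c0=1 → after 1×micro: 2 ⇒ (c0=-2, c1=2)
macro 3: S0 reads c0=-2 → after 1×micro: -2; S1 reads c0=-2 → after 1×micro: -4 ⇒ (c0=-2, c1=-4)
macro 4: S0 reads c0=-2 → after 1×micro: -2; S1 reads c0=-2 → after 1×micro: -4 ⇒ (c0=-2, c1=-4)
macro 5: S0 reads c0=-2 → after 1×micro: -2; S1 reads c0=-2 → after 1×micro: -4 ⇒ (c0=-2, c1=-4)
macro 6: S0 reads c0=-2 → after 1×micro: -2; S1 reads c0=-2 → after 1×micro: -4 ⇒ (c0=-2, c1=-4)
macro 7: S0 reads c0=-2 → after 1×micro: -2; S1 reads c0=-2 → after 1×micro: -4 ⇒ (c0=-2, c1=-4)
macro 8: S0 reads c0=-2 → after 1×micro: -2; S1 reads c0=-2 → after 1×micro: -4 ⇒ (c0=-2, c1=-4)
macro 9: S0 reads c0=-2 → after 1×micro: -2; S1 reads c0=-2 → after 1×micro: -4 ⇒ (c0=-2, c1=-4)
macro 10: S0 reads c0=-2 → after 1×micro: -2; S1 reads c0=-2 → after 1×micro: -4 ⇒ (c0=-2, c1=-4)

c1 at macro-step 10 = -4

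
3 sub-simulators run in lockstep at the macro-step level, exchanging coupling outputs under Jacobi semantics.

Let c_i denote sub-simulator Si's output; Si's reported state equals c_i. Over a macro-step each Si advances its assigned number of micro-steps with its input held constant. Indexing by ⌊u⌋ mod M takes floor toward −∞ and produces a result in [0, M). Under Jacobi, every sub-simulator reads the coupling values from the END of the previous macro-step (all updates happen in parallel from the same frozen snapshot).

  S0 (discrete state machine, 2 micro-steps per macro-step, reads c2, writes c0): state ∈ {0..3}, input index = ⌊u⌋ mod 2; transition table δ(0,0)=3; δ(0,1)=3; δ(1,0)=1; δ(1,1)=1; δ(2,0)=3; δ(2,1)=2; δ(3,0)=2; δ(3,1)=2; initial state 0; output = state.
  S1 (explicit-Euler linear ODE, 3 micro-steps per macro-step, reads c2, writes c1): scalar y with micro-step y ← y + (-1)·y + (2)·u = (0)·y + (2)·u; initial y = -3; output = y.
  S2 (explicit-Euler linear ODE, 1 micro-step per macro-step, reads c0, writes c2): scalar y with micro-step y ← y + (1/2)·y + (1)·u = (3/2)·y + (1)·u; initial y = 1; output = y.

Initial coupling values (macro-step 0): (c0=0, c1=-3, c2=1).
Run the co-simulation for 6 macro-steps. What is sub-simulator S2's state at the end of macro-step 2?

S2 state at macro-step 2 = 17/4

macro 1: S0 reads c2=1 → after 2×micro: 2; S1 reads c2=1 → after 3×micro: 2; S2 reads c0=0 → after 1×micro: 3/2 ⇒ (c0=2, c1=2, c2=3/2)
macro 2: S0 reads c2=3/2 → after 2×micro: 2; S1 reads c2=3/2 → after 3×micro: 3; S2 reads c0=2 → after 1×micro: 17/4 ⇒ (c0=2, c1=3, c2=17/4)
macro 3: S0 reads c2=17/4 → after 2×micro: 2; S1 reads c2=17/4 → after 3×micro: 17/2; S2 reads c0=2 → after 1×micro: 67/8 ⇒ (c0=2, c1=17/2, c2=67/8)
macro 4: S0 reads c2=67/8 → after 2×micro: 2; S1 reads c2=67/8 → after 3×micro: 67/4; S2 reads c0=2 → after 1×micro: 233/16 ⇒ (c0=2, c1=67/4, c2=233/16)
macro 5: S0 reads c2=233/16 → after 2×micro: 2; S1 reads c2=233/16 → after 3×micro: 233/8; S2 reads c0=2 → after 1×micro: 763/32 ⇒ (c0=2, c1=233/8, c2=763/32)
macro 6: S0 reads c2=763/32 → after 2×micro: 2; S1 reads c2=763/32 → after 3×micro: 763/16; S2 reads c0=2 → after 1×micro: 2417/64 ⇒ (c0=2, c1=763/16, c2=2417/64)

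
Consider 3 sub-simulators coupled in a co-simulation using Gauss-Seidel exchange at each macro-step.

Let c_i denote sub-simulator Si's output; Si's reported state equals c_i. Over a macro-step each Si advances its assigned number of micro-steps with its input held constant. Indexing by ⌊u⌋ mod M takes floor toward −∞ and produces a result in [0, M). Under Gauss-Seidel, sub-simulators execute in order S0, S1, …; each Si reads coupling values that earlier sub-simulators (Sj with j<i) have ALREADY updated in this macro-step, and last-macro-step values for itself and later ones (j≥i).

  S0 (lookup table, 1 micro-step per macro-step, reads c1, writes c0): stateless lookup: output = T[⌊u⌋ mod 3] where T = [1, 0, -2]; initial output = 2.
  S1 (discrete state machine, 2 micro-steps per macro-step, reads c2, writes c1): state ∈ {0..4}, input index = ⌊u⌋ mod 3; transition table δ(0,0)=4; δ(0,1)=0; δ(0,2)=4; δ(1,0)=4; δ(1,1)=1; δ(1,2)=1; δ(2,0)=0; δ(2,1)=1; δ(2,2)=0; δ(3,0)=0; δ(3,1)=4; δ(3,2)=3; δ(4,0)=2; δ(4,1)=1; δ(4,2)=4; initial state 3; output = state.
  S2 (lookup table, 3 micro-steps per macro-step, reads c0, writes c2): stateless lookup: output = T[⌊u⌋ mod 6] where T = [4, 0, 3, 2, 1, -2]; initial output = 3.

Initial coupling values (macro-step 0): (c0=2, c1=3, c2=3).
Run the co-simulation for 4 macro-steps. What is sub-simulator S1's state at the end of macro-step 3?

macro 1: S0 reads c1=3 → after 1×micro: 1; S1 reads c2=3 → after 2×micro: 4; S2 reads c0=1 → after 3×micro: 0 ⇒ (c0=1, c1=4, c2=0)
macro 2: S0 reads c1=4 → after 1×micro: 0; S1 reads c2=0 → after 2×micro: 0; S2 reads c0=0 → after 3×micro: 4 ⇒ (c0=0, c1=0, c2=4)
macro 3: S0 reads c1=0 → after 1×micro: 1; S1 reads c2=4 → after 2×micro: 0; S2 reads c0=1 → after 3×micro: 0 ⇒ (c0=1, c1=0, c2=0)
macro 4: S0 reads c1=0 → after 1×micro: 1; S1 reads c2=0 → after 2×micro: 2; S2 reads c0=1 → after 3×micro: 0 ⇒ (c0=1, c1=2, c2=0)

S1 state at macro-step 3 = 0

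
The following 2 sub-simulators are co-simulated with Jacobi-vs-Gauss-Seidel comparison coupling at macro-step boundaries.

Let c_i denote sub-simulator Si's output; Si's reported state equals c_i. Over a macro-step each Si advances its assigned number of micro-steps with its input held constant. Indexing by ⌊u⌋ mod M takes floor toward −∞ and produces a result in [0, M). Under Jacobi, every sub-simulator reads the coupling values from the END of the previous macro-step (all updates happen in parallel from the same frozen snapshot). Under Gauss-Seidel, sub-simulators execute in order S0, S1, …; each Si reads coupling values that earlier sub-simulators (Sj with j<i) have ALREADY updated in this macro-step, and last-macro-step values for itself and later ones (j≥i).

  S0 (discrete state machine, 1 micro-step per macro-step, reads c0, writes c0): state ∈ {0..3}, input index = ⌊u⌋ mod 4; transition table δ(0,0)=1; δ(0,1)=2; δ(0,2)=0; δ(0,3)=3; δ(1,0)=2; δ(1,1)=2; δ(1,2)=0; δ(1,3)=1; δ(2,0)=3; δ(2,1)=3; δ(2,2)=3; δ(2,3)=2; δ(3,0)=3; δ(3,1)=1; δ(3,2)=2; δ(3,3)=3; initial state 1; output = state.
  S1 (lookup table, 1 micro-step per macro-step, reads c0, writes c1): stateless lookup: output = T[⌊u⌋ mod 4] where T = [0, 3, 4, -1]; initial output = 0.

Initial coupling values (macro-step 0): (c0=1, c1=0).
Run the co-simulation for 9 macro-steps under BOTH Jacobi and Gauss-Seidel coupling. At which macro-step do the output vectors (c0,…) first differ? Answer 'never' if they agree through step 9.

[Jacobi] macro 1: S0 reads c0=1 → after 1×micro: 2; S1 reads c0=1 → after 1×micro: 3 ⇒ (c0=2, c1=3)
[Jacobi] macro 2: S0 reads c0=2 → after 1×micro: 3; S1 reads c0=2 → after 1×micro: 4 ⇒ (c0=3, c1=4)
[Jacobi] macro 3: S0 reads c0=3 → after 1×micro: 3; S1 reads c0=3 → after 1×micro: -1 ⇒ (c0=3, c1=-1)
[Jacobi] macro 4: S0 reads c0=3 → after 1×micro: 3; S1 reads c0=3 → after 1×micro: -1 ⇒ (c0=3, c1=-1)
[Jacobi] macro 5: S0 reads c0=3 → after 1×micro: 3; S1 reads c0=3 → after 1×micro: -1 ⇒ (c0=3, c1=-1)
[Jacobi] macro 6: S0 reads c0=3 → after 1×micro: 3; S1 reads c0=3 → after 1×micro: -1 ⇒ (c0=3, c1=-1)
[Jacobi] macro 7: S0 reads c0=3 → after 1×micro: 3; S1 reads c0=3 → after 1×micro: -1 ⇒ (c0=3, c1=-1)
[Jacobi] macro 8: S0 reads c0=3 → after 1×micro: 3; S1 reads c0=3 → after 1×micro: -1 ⇒ (c0=3, c1=-1)
[Jacobi] macro 9: S0 reads c0=3 → after 1×micro: 3; S1 reads c0=3 → after 1×micro: -1 ⇒ (c0=3, c1=-1)
[Gauss-Seidel] macro 1: S0 reads c0=1 → after 1×micro: 2; S1 reads c0=2 → after 1×micro: 4 ⇒ (c0=2, c1=4)
[Gauss-Seidel] macro 2: S0 reads c0=2 → after 1×micro: 3; S1 reads c0=3 → after 1×micro: -1 ⇒ (c0=3, c1=-1)
[Gauss-Seidel] macro 3: S0 reads c0=3 → after 1×micro: 3; S1 reads c0=3 → after 1×micro: -1 ⇒ (c0=3, c1=-1)
[Gauss-Seidel] macro 4: S0 reads c0=3 → after 1×micro: 3; S1 reads c0=3 → after 1×micro: -1 ⇒ (c0=3, c1=-1)
[Gauss-Seidel] macro 5: S0 reads c0=3 → after 1×micro: 3; S1 reads c0=3 → after 1×micro: -1 ⇒ (c0=3, c1=-1)
[Gauss-Seidel] macro 6: S0 reads c0=3 → after 1×micro: 3; S1 reads c0=3 → after 1×micro: -1 ⇒ (c0=3, c1=-1)
[Gauss-Seidel] macro 7: S0 reads c0=3 → after 1×micro: 3; S1 reads c0=3 → after 1×micro: -1 ⇒ (c0=3, c1=-1)
[Gauss-Seidel] macro 8: S0 reads c0=3 → after 1×micro: 3; S1 reads c0=3 → after 1×micro: -1 ⇒ (c0=3, c1=-1)
[Gauss-Seidel] macro 9: S0 reads c0=3 → after 1×micro: 3; S1 reads c0=3 → after 1×micro: -1 ⇒ (c0=3, c1=-1)

first divergence at macro-step: 1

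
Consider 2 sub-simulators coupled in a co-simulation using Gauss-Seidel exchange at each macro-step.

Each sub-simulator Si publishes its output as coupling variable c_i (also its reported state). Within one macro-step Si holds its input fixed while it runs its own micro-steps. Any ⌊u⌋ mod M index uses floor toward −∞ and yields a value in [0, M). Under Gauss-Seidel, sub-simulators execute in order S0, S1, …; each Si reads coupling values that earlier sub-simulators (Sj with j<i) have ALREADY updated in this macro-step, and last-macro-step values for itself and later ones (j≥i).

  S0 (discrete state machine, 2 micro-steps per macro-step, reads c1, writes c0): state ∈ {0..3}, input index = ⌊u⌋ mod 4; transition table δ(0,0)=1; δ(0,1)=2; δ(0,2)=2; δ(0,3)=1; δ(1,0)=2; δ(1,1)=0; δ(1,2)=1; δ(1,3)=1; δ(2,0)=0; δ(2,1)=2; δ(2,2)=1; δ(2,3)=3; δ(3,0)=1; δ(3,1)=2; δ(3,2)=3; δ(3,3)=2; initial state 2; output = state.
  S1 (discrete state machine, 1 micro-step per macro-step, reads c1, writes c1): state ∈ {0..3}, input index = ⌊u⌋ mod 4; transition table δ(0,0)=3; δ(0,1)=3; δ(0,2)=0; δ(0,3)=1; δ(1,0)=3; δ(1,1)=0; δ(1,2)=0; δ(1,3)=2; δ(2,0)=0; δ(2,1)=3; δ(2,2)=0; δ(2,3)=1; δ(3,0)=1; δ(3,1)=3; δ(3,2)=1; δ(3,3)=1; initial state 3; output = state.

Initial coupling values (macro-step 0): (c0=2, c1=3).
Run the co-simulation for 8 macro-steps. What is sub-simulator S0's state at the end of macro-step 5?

S0 state at macro-step 5 = 2

macro 1: S0 reads c1=3 → after 2×micro: 2; S1 reads c1=3 → after 1×micro: 1 ⇒ (c0=2, c1=1)
macro 2: S0 reads c1=1 → after 2×micro: 2; S1 reads c1=1 → after 1×micro: 0 ⇒ (c0=2, c1=0)
macro 3: S0 reads c1=0 → after 2×micro: 1; S1 reads c1=0 → after 1×micro: 3 ⇒ (c0=1, c1=3)
macro 4: S0 reads c1=3 → after 2×micro: 1; S1 reads c1=3 → after 1×micro: 1 ⇒ (c0=1, c1=1)
macro 5: S0 reads c1=1 → after 2×micro: 2; S1 reads c1=1 → after 1×micro: 0 ⇒ (c0=2, c1=0)
macro 6: S0 reads c1=0 → after 2×micro: 1; S1 reads c1=0 → after 1×micro: 3 ⇒ (c0=1, c1=3)
macro 7: S0 reads c1=3 → after 2×micro: 1; S1 reads c1=3 → after 1×micro: 1 ⇒ (c0=1, c1=1)
macro 8: S0 reads c1=1 → after 2×micro: 2; S1 reads c1=1 → after 1×micro: 0 ⇒ (c0=2, c1=0)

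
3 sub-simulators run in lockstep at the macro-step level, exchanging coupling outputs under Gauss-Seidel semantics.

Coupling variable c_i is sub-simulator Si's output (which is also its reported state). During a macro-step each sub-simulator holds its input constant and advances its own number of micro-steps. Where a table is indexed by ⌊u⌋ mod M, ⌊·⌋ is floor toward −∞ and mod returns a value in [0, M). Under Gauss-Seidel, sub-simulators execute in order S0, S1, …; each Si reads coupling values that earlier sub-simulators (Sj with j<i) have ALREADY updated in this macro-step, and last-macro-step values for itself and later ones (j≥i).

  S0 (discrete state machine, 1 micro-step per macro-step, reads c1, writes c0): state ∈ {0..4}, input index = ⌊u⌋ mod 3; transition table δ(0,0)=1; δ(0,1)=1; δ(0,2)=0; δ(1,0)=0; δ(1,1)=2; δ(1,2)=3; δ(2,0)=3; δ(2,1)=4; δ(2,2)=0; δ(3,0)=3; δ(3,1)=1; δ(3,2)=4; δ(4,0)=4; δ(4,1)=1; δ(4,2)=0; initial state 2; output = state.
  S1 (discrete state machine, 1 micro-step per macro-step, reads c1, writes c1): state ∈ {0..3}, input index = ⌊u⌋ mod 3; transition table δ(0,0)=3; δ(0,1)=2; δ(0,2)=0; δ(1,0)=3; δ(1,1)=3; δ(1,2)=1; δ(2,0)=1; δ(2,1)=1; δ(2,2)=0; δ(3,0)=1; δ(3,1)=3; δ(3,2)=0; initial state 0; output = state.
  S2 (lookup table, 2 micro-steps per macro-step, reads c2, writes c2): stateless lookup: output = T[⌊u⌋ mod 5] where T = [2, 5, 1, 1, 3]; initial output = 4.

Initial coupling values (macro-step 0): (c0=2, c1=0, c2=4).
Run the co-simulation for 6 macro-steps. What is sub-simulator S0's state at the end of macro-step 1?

macro 1: S0 reads c1=0 → after 1×micro: 3; S1 reads c1=0 → after 1×micro: 3; S2 reads c2=4 → after 2×micro: 3 ⇒ (c0=3, c1=3, c2=3)
macro 2: S0 reads c1=3 → after 1×micro: 3; S1 reads c1=3 → after 1×micro: 1; S2 reads c2=3 → after 2×micro: 1 ⇒ (c0=3, c1=1, c2=1)
macro 3: S0 reads c1=1 → after 1×micro: 1; S1 reads c1=1 → after 1×micro: 3; S2 reads c2=1 → after 2×micro: 5 ⇒ (c0=1, c1=3, c2=5)
macro 4: S0 reads c1=3 → after 1×micro: 0; S1 reads c1=3 → after 1×micro: 1; S2 reads c2=5 → after 2×micro: 2 ⇒ (c0=0, c1=1, c2=2)
macro 5: S0 reads c1=1 → after 1×micro: 1; S1 reads c1=1 → after 1×micro: 3; S2 reads c2=2 → after 2×micro: 1 ⇒ (c0=1, c1=3, c2=1)
macro 6: S0 reads c1=3 → after 1×micro: 0; S1 reads c1=3 → after 1×micro: 1; S2 reads c2=1 → after 2×micro: 5 ⇒ (c0=0, c1=1, c2=5)

S0 state at macro-step 1 = 3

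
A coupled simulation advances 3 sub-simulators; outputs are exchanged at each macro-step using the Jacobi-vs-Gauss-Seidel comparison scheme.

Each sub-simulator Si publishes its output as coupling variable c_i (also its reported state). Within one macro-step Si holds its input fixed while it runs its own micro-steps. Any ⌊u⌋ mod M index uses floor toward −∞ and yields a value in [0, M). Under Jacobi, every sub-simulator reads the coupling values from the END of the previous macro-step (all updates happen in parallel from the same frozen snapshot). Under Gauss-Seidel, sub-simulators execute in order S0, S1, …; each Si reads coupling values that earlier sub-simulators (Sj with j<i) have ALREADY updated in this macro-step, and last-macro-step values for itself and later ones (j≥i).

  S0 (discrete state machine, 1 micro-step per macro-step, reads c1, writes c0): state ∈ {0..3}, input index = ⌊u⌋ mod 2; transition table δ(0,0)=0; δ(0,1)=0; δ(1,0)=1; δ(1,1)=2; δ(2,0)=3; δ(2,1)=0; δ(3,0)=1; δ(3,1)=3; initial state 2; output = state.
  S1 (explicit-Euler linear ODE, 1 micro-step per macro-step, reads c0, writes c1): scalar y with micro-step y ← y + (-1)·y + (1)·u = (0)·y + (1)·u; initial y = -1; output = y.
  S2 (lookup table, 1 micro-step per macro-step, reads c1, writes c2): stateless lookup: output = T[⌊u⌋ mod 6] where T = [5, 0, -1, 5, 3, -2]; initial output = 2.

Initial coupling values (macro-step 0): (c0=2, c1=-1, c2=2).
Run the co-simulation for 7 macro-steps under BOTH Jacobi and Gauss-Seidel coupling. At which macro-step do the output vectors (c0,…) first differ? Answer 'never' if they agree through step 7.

first divergence at macro-step: 1

[Jacobi] macro 1: S0 reads c1=-1 → after 1×micro: 0; S1 reads c0=2 → after 1×micro: 2; S2 reads c1=-1 → after 1×micro: -2 ⇒ (c0=0, c1=2, c2=-2)
[Jacobi] macro 2: S0 reads c1=2 → after 1×micro: 0; S1 reads c0=0 → after 1×micro: 0; S2 reads c1=2 → after 1×micro: -1 ⇒ (c0=0, c1=0, c2=-1)
[Jacobi] macro 3: S0 reads c1=0 → after 1×micro: 0; S1 reads c0=0 → after 1×micro: 0; S2 reads c1=0 → after 1×micro: 5 ⇒ (c0=0, c1=0, c2=5)
[Jacobi] macro 4: S0 reads c1=0 → after 1×micro: 0; S1 reads c0=0 → after 1×micro: 0; S2 reads c1=0 → after 1×micro: 5 ⇒ (c0=0, c1=0, c2=5)
[Jacobi] macro 5: S0 reads c1=0 → after 1×micro: 0; S1 reads c0=0 → after 1×micro: 0; S2 reads c1=0 → after 1×micro: 5 ⇒ (c0=0, c1=0, c2=5)
[Jacobi] macro 6: S0 reads c1=0 → after 1×micro: 0; S1 reads c0=0 → after 1×micro: 0; S2 reads c1=0 → after 1×micro: 5 ⇒ (c0=0, c1=0, c2=5)
[Jacobi] macro 7: S0 reads c1=0 → after 1×micro: 0; S1 reads c0=0 → after 1×micro: 0; S2 reads c1=0 → after 1×micro: 5 ⇒ (c0=0, c1=0, c2=5)
[Gauss-Seidel] macro 1: S0 reads c1=-1 → after 1×micro: 0; S1 reads c0=0 → after 1×micro: 0; S2 reads c1=0 → after 1×micro: 5 ⇒ (c0=0, c1=0, c2=5)
[Gauss-Seidel] macro 2: S0 reads c1=0 → after 1×micro: 0; S1 reads c0=0 → after 1×micro: 0; S2 reads c1=0 → after 1×micro: 5 ⇒ (c0=0, c1=0, c2=5)
[Gauss-Seidel] macro 3: S0 reads c1=0 → after 1×micro: 0; S1 reads c0=0 → after 1×micro: 0; S2 reads c1=0 → after 1×micro: 5 ⇒ (c0=0, c1=0, c2=5)
[Gauss-Seidel] macro 4: S0 reads c1=0 → after 1×micro: 0; S1 reads c0=0 → after 1×micro: 0; S2 reads c1=0 → after 1×micro: 5 ⇒ (c0=0, c1=0, c2=5)
[Gauss-Seidel] macro 5: S0 reads c1=0 → after 1×micro: 0; S1 reads c0=0 → after 1×micro: 0; S2 reads c1=0 → after 1×micro: 5 ⇒ (c0=0, c1=0, c2=5)
[Gauss-Seidel] macro 6: S0 reads c1=0 → after 1×micro: 0; S1 reads c0=0 → after 1×micro: 0; S2 reads c1=0 → after 1×micro: 5 ⇒ (c0=0, c1=0, c2=5)
[Gauss-Seidel] macro 7: S0 reads c1=0 → after 1×micro: 0; S1 reads c0=0 → after 1×micro: 0; S2 reads c1=0 → after 1×micro: 5 ⇒ (c0=0, c1=0, c2=5)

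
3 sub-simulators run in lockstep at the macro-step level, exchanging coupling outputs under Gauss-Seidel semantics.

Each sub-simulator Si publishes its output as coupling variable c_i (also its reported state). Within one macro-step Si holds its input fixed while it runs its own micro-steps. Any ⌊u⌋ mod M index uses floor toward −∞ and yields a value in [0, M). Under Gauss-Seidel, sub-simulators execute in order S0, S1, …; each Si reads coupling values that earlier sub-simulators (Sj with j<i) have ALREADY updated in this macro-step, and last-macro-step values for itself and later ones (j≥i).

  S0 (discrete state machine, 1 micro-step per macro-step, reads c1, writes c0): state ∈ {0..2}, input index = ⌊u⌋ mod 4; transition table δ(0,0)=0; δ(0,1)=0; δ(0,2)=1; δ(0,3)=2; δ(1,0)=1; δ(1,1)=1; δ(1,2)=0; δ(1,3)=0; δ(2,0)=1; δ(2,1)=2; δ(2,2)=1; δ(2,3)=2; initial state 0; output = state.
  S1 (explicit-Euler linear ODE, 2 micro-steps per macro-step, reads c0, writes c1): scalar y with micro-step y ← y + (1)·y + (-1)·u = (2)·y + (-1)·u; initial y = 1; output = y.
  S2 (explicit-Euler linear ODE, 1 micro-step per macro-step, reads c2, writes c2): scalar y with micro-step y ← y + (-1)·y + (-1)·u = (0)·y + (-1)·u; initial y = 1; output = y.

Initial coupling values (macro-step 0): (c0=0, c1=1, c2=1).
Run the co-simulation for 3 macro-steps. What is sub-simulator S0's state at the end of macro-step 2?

S0 state at macro-step 2 = 0

macro 1: S0 reads c1=1 → after 1×micro: 0; S1 reads c0=0 → after 2×micro: 4; S2 reads c2=1 → after 1×micro: -1 ⇒ (c0=0, c1=4, c2=-1)
macro 2: S0 reads c1=4 → after 1×micro: 0; S1 reads c0=0 → after 2×micro: 16; S2 reads c2=-1 → after 1×micro: 1 ⇒ (c0=0, c1=16, c2=1)
macro 3: S0 reads c1=16 → after 1×micro: 0; S1 reads c0=0 → after 2×micro: 64; S2 reads c2=1 → after 1×micro: -1 ⇒ (c0=0, c1=64, c2=-1)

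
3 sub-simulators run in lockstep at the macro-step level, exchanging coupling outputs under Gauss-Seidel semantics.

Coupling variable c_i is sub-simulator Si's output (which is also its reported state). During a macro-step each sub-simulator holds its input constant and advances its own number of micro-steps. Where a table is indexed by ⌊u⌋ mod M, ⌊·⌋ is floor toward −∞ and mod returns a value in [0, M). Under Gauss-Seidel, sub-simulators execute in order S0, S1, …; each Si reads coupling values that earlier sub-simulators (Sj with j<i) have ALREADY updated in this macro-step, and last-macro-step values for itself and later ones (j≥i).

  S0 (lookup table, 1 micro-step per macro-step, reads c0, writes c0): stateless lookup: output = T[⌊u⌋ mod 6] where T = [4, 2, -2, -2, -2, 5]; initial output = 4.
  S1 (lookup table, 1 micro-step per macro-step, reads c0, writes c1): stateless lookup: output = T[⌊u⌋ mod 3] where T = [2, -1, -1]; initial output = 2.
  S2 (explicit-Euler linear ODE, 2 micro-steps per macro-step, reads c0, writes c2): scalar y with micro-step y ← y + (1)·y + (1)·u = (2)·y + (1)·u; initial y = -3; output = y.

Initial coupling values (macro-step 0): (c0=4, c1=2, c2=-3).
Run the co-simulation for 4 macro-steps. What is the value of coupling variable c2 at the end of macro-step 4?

macro 1: S0 reads c0=4 → after 1×micro: -2; S1 reads c0=-2 → after 1×micro: -1; S2 reads c0=-2 → after 2×micro: -18 ⇒ (c0=-2, c1=-1, c2=-18)
macro 2: S0 reads c0=-2 → after 1×micro: -2; S1 reads c0=-2 → after 1×micro: -1; S2 reads c0=-2 → after 2×micro: -78 ⇒ (c0=-2, c1=-1, c2=-78)
macro 3: S0 reads c0=-2 → after 1×micro: -2; S1 reads c0=-2 → after 1×micro: -1; S2 reads c0=-2 → after 2×micro: -318 ⇒ (c0=-2, c1=-1, c2=-318)
macro 4: S0 reads c0=-2 → after 1×micro: -2; S1 reads c0=-2 → after 1×micro: -1; S2 reads c0=-2 → after 2×micro: -1278 ⇒ (c0=-2, c1=-1, c2=-1278)

c2 at macro-step 4 = -1278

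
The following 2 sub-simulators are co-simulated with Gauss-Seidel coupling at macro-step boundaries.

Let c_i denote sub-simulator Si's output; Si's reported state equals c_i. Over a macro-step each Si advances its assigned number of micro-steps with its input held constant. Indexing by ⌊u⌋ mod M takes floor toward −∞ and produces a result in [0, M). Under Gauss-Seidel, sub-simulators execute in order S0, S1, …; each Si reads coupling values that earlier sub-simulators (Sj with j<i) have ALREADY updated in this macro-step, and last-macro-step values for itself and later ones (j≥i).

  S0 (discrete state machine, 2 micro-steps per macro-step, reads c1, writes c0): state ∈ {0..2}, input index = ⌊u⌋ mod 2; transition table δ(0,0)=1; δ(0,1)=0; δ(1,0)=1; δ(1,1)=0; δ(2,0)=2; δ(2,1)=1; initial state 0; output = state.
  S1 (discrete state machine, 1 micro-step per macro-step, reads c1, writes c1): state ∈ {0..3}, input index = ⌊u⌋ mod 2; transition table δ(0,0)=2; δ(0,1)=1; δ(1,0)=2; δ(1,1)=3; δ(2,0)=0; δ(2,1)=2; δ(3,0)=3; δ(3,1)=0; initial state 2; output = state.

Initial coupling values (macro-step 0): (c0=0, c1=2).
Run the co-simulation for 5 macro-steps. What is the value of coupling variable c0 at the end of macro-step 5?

macro 1: S0 reads c1=2 → after 2×micro: 1; S1 reads c1=2 → after 1×micro: 0 ⇒ (c0=1, c1=0)
macro 2: S0 reads c1=0 → after 2×micro: 1; S1 reads c1=0 → after 1×micro: 2 ⇒ (c0=1, c1=2)
macro 3: S0 reads c1=2 → after 2×micro: 1; S1 reads c1=2 → after 1×micro: 0 ⇒ (c0=1, c1=0)
macro 4: S0 reads c1=0 → after 2×micro: 1; S1 reads c1=0 → after 1×micro: 2 ⇒ (c0=1, c1=2)
macro 5: S0 reads c1=2 → after 2×micro: 1; S1 reads c1=2 → after 1×micro: 0 ⇒ (c0=1, c1=0)

c0 at macro-step 5 = 1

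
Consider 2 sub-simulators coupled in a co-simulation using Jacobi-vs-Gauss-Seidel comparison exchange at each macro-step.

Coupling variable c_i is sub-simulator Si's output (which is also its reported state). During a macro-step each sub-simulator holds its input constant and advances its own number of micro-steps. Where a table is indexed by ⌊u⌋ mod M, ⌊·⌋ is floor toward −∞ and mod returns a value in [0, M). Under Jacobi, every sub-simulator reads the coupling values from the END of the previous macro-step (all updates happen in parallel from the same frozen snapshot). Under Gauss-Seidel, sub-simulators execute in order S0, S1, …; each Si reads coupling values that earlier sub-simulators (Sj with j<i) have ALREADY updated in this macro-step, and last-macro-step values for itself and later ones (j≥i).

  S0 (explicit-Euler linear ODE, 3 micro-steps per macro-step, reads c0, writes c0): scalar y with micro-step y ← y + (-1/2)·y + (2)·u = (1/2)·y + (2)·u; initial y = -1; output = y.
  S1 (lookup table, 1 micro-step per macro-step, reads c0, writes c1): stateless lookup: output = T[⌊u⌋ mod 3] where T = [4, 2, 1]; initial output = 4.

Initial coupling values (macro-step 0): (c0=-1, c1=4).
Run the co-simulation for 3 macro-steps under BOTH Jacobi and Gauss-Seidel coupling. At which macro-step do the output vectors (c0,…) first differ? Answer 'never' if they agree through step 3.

first divergence at macro-step: 2

[Jacobi] macro 1: S0 reads c0=-1 → after 3×micro: -29/8; S1 reads c0=-1 → after 1×micro: 1 ⇒ (c0=-29/8, c1=1)
[Jacobi] macro 2: S0 reads c0=-29/8 → after 3×micro: -841/64; S1 reads c0=-29/8 → after 1×micro: 1 ⇒ (c0=-841/64, c1=1)
[Jacobi] macro 3: S0 reads c0=-841/64 → after 3×micro: -24389/512; S1 reads c0=-841/64 → after 1×micro: 2 ⇒ (c0=-24389/512, c1=2)
[Gauss-Seidel] macro 1: S0 reads c0=-1 → after 3×micro: -29/8; S1 reads c0=-29/8 → after 1×micro: 1 ⇒ (c0=-29/8, c1=1)
[Gauss-Seidel] macro 2: S0 reads c0=-29/8 → after 3×micro: -841/64; S1 reads c0=-841/64 → after 1×micro: 2 ⇒ (c0=-841/64, c1=2)
[Gauss-Seidel] macro 3: S0 reads c0=-841/64 → after 3×micro: -24389/512; S1 reads c0=-24389/512 → after 1×micro: 4 ⇒ (c0=-24389/512, c1=4)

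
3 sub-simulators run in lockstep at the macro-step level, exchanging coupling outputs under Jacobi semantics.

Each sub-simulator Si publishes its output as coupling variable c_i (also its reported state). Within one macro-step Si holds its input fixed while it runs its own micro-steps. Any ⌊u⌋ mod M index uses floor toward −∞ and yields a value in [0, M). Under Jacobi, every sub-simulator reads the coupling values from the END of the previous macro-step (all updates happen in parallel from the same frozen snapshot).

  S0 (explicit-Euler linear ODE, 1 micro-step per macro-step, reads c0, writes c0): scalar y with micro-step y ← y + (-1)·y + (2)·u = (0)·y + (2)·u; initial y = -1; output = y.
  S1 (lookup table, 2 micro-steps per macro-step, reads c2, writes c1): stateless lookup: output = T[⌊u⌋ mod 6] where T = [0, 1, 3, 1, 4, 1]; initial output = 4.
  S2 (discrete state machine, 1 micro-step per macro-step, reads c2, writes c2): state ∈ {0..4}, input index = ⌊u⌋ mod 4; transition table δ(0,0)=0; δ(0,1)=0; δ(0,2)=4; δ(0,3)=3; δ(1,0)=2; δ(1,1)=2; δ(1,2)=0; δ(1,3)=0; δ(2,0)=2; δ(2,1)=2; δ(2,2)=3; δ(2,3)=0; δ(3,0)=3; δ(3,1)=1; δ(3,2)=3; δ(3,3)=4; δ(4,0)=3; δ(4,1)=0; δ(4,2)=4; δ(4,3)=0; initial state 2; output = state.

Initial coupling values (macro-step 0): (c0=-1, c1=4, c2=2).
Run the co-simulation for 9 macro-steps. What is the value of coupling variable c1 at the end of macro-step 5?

macro 1: S0 reads c0=-1 → after 1×micro: -2; S1 reads c2=2 → after 2×micro: 3; S2 reads c2=2 → after 1×micro: 3 ⇒ (c0=-2, c1=3, c2=3)
macro 2: S0 reads c0=-2 → after 1×micro: -4; S1 reads c2=3 → after 2×micro: 1; S2 reads c2=3 → after 1×micro: 4 ⇒ (c0=-4, c1=1, c2=4)
macro 3: S0 reads c0=-4 → after 1×micro: -8; S1 reads c2=4 → after 2×micro: 4; S2 reads c2=4 → after 1×micro: 3 ⇒ (c0=-8, c1=4, c2=3)
macro 4: S0 reads c0=-8 → after 1×micro: -16; S1 reads c2=3 → after 2×micro: 1; S2 reads c2=3 → after 1×micro: 4 ⇒ (c0=-16, c1=1, c2=4)
macro 5: S0 reads c0=-16 → after 1×micro: -32; S1 reads c2=4 → after 2×micro: 4; S2 reads c2=4 → after 1×micro: 3 ⇒ (c0=-32, c1=4, c2=3)
macro 6: S0 reads c0=-32 → after 1×micro: -64; S1 reads c2=3 → after 2×micro: 1; S2 reads c2=3 → after 1×micro: 4 ⇒ (c0=-64, c1=1, c2=4)
macro 7: S0 reads c0=-64 → after 1×micro: -128; S1 reads c2=4 → after 2×micro: 4; S2 reads c2=4 → after 1×micro: 3 ⇒ (c0=-128, c1=4, c2=3)
macro 8: S0 reads c0=-128 → after 1×micro: -256; S1 reads c2=3 → after 2×micro: 1; S2 reads c2=3 → after 1×micro: 4 ⇒ (c0=-256, c1=1, c2=4)
macro 9: S0 reads c0=-256 → after 1×micro: -512; S1 reads c2=4 → after 2×micro: 4; S2 reads c2=4 → after 1×micro: 3 ⇒ (c0=-512, c1=4, c2=3)

c1 at macro-step 5 = 4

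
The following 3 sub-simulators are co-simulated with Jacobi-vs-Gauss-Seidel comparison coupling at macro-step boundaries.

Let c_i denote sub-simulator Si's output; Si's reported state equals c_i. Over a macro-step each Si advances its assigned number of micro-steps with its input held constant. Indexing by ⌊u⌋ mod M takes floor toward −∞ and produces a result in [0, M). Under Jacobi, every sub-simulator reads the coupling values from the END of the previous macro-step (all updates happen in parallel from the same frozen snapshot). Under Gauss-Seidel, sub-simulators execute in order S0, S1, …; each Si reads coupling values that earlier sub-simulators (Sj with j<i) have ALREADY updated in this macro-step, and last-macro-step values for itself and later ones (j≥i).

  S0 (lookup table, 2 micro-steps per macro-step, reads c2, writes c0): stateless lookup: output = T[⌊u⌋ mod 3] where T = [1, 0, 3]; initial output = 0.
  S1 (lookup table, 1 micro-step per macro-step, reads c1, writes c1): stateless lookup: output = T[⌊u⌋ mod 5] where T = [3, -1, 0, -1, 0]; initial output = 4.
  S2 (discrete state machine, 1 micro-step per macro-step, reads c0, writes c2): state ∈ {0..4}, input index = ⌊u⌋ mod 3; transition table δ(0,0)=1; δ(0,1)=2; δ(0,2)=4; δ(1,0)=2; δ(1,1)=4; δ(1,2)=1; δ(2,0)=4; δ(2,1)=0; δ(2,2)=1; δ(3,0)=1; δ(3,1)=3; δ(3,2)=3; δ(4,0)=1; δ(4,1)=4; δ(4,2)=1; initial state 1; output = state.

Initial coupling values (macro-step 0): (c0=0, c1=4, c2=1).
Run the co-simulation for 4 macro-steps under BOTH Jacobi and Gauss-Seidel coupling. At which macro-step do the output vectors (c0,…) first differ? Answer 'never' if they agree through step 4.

[Jacobi] macro 1: S0 reads c2=1 → after 2×micro: 0; S1 reads c1=4 → after 1×micro: 0; S2 reads c0=0 → after 1×micro: 2 ⇒ (c0=0, c1=0, c2=2)
[Jacobi] macro 2: S0 reads c2=2 → after 2×micro: 3; S1 reads c1=0 → after 1×micro: 3; S2 reads c0=0 → after 1×micro: 4 ⇒ (c0=3, c1=3, c2=4)
[Jacobi] macro 3: S0 reads c2=4 → after 2×micro: 0; S1 reads c1=3 → after 1×micro: -1; S2 reads c0=3 → after 1×micro: 1 ⇒ (c0=0, c1=-1, c2=1)
[Jacobi] macro 4: S0 reads c2=1 → after 2×micro: 0; S1 reads c1=-1 → after 1×micro: 0; S2 reads c0=0 → after 1×micro: 2 ⇒ (c0=0, c1=0, c2=2)
[Gauss-Seidel] macro 1: S0 reads c2=1 → after 2×micro: 0; S1 reads c1=4 → after 1×micro: 0; S2 reads c0=0 → after 1×micro: 2 ⇒ (c0=0, c1=0, c2=2)
[Gauss-Seidel] macro 2: S0 reads c2=2 → after 2×micro: 3; S1 reads c1=0 → after 1×micro: 3; S2 reads c0=3 → after 1×micro: 4 ⇒ (c0=3, c1=3, c2=4)
[Gauss-Seidel] macro 3: S0 reads c2=4 → after 2×micro: 0; S1 reads c1=3 → after 1×micro: -1; S2 reads c0=0 → after 1×micro: 1 ⇒ (c0=0, c1=-1, c2=1)
[Gauss-Seidel] macro 4: S0 reads c2=1 → after 2×micro: 0; S1 reads c1=-1 → after 1×micro: 0; S2 reads c0=0 → after 1×micro: 2 ⇒ (c0=0, c1=0, c2=2)

first divergence at macro-step: never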